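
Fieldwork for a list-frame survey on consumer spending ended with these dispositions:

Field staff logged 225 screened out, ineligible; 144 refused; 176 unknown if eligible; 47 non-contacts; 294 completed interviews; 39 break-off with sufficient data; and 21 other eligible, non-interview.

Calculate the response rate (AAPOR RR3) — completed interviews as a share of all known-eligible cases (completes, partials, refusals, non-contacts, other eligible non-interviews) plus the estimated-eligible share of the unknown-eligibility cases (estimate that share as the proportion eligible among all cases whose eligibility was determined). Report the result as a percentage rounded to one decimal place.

Num → 294
Known eligible → 294 + 39 + 144 + 47 + 21 = 545
e = 545 / (545 + 225) = 545 / 770 = 0.7078
e × U → 0.7078 × 176 = 124.57
Denom → 545 + 124.57 = 669.57
RR3 = 294 / 669.57 = 0.4391

43.9%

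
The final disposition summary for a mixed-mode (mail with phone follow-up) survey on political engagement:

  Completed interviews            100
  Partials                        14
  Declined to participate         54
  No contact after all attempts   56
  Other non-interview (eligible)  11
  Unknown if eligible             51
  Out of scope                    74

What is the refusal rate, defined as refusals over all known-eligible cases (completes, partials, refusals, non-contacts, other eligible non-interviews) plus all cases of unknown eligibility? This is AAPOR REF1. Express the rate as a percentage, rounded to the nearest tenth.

Numerator → 54
Denom → 100 + 14 + 54 + 56 + 11 + 51 = 286
REF1 = 54 / 286 = 0.1888

18.9%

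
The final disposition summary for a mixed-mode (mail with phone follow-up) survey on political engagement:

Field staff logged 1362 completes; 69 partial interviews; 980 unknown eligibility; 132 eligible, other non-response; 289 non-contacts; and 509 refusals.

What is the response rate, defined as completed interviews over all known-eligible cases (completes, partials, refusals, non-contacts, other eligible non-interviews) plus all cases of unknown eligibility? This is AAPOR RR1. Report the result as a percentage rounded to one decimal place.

40.8%

Num → 1362
Denominator → 1362 + 69 + 509 + 289 + 132 + 980 = 3341
RR1 = 1362 / 3341 = 0.4077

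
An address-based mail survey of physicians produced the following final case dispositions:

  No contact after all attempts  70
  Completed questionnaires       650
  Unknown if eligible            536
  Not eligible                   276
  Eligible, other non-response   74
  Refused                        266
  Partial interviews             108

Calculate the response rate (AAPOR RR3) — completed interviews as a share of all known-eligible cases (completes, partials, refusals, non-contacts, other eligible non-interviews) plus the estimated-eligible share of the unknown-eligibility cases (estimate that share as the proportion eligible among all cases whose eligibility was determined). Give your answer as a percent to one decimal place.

40.6%

Num = 650
Eligible (known) = 650 + 108 + 266 + 70 + 74 = 1168
e = 1168 / (1168 + 276) = 1168 / 1444 = 0.8089
e × U = 0.8089 × 536 = 433.57
Denominator = 1168 + 433.57 = 1601.57
RR3 = 650 / 1601.57 = 0.4059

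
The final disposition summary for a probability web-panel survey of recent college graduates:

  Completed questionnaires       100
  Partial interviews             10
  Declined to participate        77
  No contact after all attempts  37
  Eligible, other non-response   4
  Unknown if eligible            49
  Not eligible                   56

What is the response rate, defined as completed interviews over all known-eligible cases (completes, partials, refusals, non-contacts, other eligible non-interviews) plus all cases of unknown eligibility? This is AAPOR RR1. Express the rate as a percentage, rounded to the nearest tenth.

Numerator = 100
Denom = 100 + 10 + 77 + 37 + 4 + 49 = 277
RR1 = 100 / 277 = 0.3610

36.1%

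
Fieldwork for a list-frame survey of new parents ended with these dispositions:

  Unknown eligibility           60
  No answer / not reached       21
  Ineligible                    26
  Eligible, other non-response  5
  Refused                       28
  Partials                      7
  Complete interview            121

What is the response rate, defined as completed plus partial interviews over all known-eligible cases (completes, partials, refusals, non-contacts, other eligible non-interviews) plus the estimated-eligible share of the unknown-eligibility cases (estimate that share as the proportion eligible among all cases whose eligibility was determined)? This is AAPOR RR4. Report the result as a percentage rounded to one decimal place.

Numerator = 121 + 7 = 128
Determined eligible = 121 + 7 + 28 + 21 + 5 = 182
e = 182 / (182 + 26) = 182 / 208 = 0.8750
e × U = 0.8750 × 60 = 52.50
Denom = 182 + 52.50 = 234.50
RR4 = 128 / 234.50 = 0.5458

54.6%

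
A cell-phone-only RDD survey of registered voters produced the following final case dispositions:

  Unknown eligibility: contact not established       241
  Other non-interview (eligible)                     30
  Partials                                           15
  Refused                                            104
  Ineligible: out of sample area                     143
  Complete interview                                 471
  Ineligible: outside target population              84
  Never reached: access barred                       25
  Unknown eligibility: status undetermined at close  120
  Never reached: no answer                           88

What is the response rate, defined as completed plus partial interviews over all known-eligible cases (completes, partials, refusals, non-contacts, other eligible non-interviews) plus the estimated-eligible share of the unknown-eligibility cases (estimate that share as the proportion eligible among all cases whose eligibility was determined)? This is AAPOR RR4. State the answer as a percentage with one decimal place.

48.2%

Non-contacts = 88 + 25 = 113
Eligibility not determined = 241 + 120 = 361
Out of scope = 84 + 143 = 227
Numerator: 471 + 15 = 486
Eligible (known): 471 + 15 + 104 + 113 + 30 = 733
e = 733 / (733 + 227) = 733 / 960 = 0.7635
e × U: 0.7635 × 361 = 275.62
Denominator: 733 + 275.62 = 1008.62
RR4 = 486 / 1008.62 = 0.4818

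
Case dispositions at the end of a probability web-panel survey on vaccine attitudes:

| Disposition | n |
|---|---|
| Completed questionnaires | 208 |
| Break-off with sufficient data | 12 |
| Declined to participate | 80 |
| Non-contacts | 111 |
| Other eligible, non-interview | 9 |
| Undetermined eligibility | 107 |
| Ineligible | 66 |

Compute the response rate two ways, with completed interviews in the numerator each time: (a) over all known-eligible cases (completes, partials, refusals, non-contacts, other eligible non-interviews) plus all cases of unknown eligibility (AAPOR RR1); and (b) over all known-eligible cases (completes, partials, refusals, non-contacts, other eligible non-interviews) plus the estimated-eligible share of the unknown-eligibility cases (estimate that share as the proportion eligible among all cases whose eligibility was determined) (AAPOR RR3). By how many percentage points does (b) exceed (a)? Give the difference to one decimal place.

1.1

Top → 208
Denom → 208 + 12 + 80 + 111 + 9 + 107 = 527
RR1 = 208 / 527 = 0.3947
Eligible (known) → 208 + 12 + 80 + 111 + 9 = 420
e = 420 / (420 + 66) = 420 / 486 = 0.8642
Estimated eligible among unknowns → 0.8642 × 107 = 92.47
Denom → 420 + 92.47 = 512.47
RR3 = 208 / 512.47 = 0.4059
Difference = 40.59 − 39.47 = 1.12 percentage points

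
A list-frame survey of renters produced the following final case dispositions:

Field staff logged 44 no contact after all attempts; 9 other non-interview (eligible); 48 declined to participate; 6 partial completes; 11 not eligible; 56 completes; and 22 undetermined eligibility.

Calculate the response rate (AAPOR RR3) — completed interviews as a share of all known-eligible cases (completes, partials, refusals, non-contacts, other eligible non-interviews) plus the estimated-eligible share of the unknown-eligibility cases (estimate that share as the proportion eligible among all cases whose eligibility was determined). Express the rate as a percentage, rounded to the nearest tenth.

30.5%

Numerator: 56
Known eligible: 56 + 6 + 48 + 44 + 9 = 163
e = 163 / (163 + 11) = 163 / 174 = 0.9368
e × U: 0.9368 × 22 = 20.61
Denominator: 163 + 20.61 = 183.61
RR3 = 56 / 183.61 = 0.3050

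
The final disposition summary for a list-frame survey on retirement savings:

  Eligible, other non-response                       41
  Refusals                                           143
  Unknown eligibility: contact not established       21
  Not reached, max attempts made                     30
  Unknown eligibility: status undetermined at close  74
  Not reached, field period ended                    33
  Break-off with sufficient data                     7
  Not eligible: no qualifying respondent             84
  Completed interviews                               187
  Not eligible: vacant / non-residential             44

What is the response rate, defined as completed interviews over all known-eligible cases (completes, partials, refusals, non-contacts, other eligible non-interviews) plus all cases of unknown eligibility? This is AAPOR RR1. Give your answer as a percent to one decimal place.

34.9%

Never reached = 33 + 30 = 63
Eligibility not determined = 21 + 74 = 95
Ineligible = 84 + 44 = 128
Numerator: 187
Denominator: 187 + 7 + 143 + 63 + 41 + 95 = 536
RR1 = 187 / 536 = 0.3489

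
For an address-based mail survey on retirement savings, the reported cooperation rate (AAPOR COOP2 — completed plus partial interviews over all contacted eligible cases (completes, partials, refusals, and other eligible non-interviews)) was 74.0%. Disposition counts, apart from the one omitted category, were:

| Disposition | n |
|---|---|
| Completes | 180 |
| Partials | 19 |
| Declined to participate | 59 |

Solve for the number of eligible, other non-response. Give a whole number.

Numerator → 180 + 19 = 199
COOP2 = 199 / D = 0.740
D = 199 / 0.740 = 268.9
Other denominator terms total 258
eligible, other non-response = 268.9 − 258 ≈ 11

11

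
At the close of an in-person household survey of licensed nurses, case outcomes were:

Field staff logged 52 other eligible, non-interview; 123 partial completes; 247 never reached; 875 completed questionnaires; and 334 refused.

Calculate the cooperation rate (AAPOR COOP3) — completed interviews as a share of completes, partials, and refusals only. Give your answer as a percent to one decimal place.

65.7%

Top → 875
Base → 875 + 123 + 334 = 1332
COOP3 = 875 / 1332 = 0.6569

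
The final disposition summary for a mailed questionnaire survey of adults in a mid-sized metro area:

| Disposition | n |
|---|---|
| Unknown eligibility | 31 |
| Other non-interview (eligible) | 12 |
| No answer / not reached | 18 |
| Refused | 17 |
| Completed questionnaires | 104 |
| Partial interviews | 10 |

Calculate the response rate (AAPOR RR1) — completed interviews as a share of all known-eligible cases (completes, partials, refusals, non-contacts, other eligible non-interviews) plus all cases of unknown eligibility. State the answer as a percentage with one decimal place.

Top: 104
Denominator: 104 + 10 + 17 + 18 + 12 + 31 = 192
RR1 = 104 / 192 = 0.5417

54.2%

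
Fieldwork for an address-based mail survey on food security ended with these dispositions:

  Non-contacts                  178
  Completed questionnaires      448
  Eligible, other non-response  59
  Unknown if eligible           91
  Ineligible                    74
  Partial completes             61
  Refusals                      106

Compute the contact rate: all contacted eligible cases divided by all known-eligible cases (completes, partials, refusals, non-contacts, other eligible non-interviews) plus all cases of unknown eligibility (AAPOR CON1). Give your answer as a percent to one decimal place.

71.5%

Numerator → 448 + 61 + 106 + 59 = 674
Denom → 448 + 61 + 106 + 178 + 59 + 91 = 943
CON1 = 674 / 943 = 0.7147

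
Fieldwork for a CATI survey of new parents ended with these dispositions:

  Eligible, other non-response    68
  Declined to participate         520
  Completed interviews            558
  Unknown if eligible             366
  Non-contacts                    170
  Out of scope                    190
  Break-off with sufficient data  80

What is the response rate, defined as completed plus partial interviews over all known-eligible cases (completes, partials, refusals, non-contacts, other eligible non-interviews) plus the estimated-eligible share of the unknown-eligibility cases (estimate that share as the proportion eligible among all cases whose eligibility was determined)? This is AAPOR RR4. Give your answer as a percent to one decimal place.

37.1%

Numerator → 558 + 80 = 638
Known eligible → 558 + 80 + 520 + 170 + 68 = 1396
e = 1396 / (1396 + 190) = 1396 / 1586 = 0.8802
Estimated eligible among unknowns → 0.8802 × 366 = 322.15
Base → 1396 + 322.15 = 1718.15
RR4 = 638 / 1718.15 = 0.3713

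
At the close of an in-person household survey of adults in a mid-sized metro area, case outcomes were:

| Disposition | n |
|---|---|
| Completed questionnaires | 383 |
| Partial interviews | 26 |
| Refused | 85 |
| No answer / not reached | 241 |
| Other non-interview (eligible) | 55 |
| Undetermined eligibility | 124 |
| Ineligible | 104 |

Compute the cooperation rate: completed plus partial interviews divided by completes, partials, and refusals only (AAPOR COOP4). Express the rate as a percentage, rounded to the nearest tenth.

Numerator → 383 + 26 = 409
Denominator → 383 + 26 + 85 = 494
COOP4 = 409 / 494 = 0.8279

82.8%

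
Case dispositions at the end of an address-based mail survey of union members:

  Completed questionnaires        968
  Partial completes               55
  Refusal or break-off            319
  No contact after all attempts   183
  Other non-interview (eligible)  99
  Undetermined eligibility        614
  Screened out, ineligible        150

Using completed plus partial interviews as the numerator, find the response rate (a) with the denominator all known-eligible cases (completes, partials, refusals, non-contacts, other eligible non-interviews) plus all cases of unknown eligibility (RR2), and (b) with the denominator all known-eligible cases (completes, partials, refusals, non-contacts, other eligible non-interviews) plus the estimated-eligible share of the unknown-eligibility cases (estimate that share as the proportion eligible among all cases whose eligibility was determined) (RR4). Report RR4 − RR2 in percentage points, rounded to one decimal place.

Num → 968 + 55 = 1023
Denominator → 968 + 55 + 319 + 183 + 99 + 614 = 2238
RR2 = 1023 / 2238 = 0.4571
Determined eligible → 968 + 55 + 319 + 183 + 99 = 1624
e = 1624 / (1624 + 150) = 1624 / 1774 = 0.9154
e × U → 0.9154 × 614 = 562.06
Denominator → 1624 + 562.06 = 2186.06
RR4 = 1023 / 2186.06 = 0.4680
Difference = 46.80 − 45.71 = 1.09 percentage points

1.1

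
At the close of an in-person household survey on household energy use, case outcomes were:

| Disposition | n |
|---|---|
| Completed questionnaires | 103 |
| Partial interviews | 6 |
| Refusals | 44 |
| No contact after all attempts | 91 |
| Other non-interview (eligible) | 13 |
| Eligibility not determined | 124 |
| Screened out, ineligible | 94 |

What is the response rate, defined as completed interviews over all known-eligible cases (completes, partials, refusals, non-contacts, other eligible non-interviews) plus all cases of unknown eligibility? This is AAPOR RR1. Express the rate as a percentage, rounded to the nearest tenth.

Top: 103
Denominator: 103 + 6 + 44 + 91 + 13 + 124 = 381
RR1 = 103 / 381 = 0.2703

27.0%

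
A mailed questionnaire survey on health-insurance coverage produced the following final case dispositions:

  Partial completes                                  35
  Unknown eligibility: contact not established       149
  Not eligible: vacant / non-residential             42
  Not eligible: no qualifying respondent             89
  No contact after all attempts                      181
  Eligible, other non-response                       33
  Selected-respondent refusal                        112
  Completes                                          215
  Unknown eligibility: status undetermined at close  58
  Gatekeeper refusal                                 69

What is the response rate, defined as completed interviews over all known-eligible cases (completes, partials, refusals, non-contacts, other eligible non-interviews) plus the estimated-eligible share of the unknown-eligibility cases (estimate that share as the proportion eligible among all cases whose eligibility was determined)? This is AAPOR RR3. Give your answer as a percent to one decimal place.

26.3%

Refused = 69 + 112 = 181
Unknown eligibility = 149 + 58 = 207
Not eligible = 89 + 42 = 131
Num: 215
Known eligible: 215 + 35 + 181 + 181 + 33 = 645
e = 645 / (645 + 131) = 645 / 776 = 0.8312
Eligible share of unknowns: 0.8312 × 207 = 172.06
Denom: 645 + 172.06 = 817.06
RR3 = 215 / 817.06 = 0.2631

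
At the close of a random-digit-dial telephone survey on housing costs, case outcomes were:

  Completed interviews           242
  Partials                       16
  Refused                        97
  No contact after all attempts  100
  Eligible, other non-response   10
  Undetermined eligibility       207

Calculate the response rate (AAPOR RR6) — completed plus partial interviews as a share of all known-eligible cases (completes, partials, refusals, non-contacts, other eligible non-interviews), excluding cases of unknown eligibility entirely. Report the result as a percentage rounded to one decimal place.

Top = 242 + 16 = 258
Denominator = 242 + 16 + 97 + 100 + 10 = 465
RR6 = 258 / 465 = 0.5548

55.5%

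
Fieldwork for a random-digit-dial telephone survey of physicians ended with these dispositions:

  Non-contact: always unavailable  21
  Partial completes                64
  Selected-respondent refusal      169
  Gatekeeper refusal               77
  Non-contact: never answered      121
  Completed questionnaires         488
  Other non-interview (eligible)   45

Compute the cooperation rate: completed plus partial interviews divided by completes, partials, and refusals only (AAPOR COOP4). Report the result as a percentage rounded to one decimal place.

Refusal or break-off = 77 + 169 = 246
Non-contacts = 121 + 21 = 142
Top: 488 + 64 = 552
Denominator: 488 + 64 + 246 = 798
COOP4 = 552 / 798 = 0.6917

69.2%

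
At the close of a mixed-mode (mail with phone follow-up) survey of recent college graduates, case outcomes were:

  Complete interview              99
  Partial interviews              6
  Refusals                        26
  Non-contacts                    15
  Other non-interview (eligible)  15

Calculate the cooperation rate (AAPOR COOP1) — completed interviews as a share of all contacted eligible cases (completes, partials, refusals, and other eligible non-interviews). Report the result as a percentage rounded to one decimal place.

Top → 99
Denominator → 99 + 6 + 26 + 15 = 146
COOP1 = 99 / 146 = 0.6781

67.8%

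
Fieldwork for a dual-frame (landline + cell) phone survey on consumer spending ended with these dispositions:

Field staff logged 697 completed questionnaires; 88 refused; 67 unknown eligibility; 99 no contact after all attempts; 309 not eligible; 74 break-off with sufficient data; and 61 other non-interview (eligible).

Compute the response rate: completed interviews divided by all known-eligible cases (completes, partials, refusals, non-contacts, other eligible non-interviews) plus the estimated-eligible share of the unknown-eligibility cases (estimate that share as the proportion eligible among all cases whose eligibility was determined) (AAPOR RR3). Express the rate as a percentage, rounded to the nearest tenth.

65.1%

Num = 697
Eligible (known) = 697 + 74 + 88 + 99 + 61 = 1019
e = 1019 / (1019 + 309) = 1019 / 1328 = 0.7673
Eligible share of unknowns = 0.7673 × 67 = 51.41
Denominator = 1019 + 51.41 = 1070.41
RR3 = 697 / 1070.41 = 0.6512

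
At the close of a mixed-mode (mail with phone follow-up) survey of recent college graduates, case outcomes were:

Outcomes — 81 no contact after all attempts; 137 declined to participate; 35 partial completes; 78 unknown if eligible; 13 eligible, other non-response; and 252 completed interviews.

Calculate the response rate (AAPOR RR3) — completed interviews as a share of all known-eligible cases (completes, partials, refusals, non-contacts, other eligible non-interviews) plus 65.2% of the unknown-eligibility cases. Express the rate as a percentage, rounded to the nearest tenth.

Num = 252
Determined eligible = 252 + 35 + 137 + 81 + 13 = 518
Estimated eligible among unknowns = 0.6520 × 78 = 50.86
Denom = 518 + 50.86 = 568.86
RR3 = 252 / 568.86 = 0.4430

44.3%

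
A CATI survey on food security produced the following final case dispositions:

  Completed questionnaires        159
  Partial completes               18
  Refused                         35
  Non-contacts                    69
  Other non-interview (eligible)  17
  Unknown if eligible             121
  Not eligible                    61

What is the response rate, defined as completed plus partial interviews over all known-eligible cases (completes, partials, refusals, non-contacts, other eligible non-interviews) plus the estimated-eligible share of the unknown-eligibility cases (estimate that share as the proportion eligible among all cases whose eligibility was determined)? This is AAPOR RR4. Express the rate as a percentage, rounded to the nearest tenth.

Top: 159 + 18 = 177
Determined eligible: 159 + 18 + 35 + 69 + 17 = 298
e = 298 / (298 + 61) = 298 / 359 = 0.8301
Estimated eligible among unknowns: 0.8301 × 121 = 100.44
Denominator: 298 + 100.44 = 398.44
RR4 = 177 / 398.44 = 0.4442

44.4%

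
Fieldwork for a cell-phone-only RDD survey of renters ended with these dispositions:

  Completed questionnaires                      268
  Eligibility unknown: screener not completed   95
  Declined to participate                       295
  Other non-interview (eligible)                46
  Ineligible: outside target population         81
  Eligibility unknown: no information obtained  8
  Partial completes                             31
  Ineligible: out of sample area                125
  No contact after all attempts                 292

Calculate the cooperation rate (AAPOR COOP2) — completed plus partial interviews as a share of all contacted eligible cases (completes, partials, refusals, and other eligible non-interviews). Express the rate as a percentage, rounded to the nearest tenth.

46.7%

Unknown eligibility = 95 + 8 = 103
Screened out, ineligible = 81 + 125 = 206
Top = 268 + 31 = 299
Denominator = 268 + 31 + 295 + 46 = 640
COOP2 = 299 / 640 = 0.4672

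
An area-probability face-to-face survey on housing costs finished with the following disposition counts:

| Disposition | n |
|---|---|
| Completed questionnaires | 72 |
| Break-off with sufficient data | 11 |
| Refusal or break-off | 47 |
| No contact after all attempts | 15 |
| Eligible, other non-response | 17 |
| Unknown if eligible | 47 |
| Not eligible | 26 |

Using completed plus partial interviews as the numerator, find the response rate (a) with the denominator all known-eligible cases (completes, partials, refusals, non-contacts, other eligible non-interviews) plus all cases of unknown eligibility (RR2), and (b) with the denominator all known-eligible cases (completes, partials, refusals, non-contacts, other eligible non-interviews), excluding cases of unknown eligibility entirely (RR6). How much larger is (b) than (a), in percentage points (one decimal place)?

Numerator = 72 + 11 = 83
Denominator = 72 + 11 + 47 + 15 + 17 + 47 = 209
RR2 = 83 / 209 = 0.3971
Denominator = 72 + 11 + 47 + 15 + 17 = 162
RR6 = 83 / 162 = 0.5123
Difference = 51.23 − 39.71 = 11.52 percentage points

11.5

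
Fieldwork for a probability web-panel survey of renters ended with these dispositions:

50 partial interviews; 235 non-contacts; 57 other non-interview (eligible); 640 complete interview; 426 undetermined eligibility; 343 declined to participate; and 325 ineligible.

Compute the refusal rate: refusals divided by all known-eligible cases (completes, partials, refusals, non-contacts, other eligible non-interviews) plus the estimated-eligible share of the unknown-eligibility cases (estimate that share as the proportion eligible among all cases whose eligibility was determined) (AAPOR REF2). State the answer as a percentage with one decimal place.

Numerator → 343
Known eligible → 640 + 50 + 343 + 235 + 57 = 1325
e = 1325 / (1325 + 325) = 1325 / 1650 = 0.8030
Estimated eligible among unknowns → 0.8030 × 426 = 342.08
Base → 1325 + 342.08 = 1667.08
REF2 = 343 / 1667.08 = 0.2057

20.6%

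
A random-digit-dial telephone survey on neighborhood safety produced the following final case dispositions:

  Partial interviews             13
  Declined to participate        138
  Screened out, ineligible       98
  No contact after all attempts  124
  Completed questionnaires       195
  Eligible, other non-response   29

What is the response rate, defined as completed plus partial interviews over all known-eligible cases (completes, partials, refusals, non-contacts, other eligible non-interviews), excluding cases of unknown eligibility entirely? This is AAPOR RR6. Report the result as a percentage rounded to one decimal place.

Num: 195 + 13 = 208
Base: 195 + 13 + 138 + 124 + 29 = 499
RR6 = 208 / 499 = 0.4168

41.7%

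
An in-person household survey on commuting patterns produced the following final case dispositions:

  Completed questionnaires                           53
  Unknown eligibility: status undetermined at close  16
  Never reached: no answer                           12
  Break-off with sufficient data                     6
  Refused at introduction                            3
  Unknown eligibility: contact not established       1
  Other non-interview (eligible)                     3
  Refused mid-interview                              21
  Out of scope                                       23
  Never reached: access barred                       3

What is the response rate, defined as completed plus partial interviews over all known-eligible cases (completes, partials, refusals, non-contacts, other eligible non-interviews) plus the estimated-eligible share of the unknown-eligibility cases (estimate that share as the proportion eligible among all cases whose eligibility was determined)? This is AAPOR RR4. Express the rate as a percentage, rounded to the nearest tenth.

Refused = 3 + 21 = 24
No contact after all attempts = 12 + 3 = 15
Eligibility not determined = 1 + 16 = 17
Num = 53 + 6 = 59
Known eligible = 53 + 6 + 24 + 15 + 3 = 101
e = 101 / (101 + 23) = 101 / 124 = 0.8145
Eligible share of unknowns = 0.8145 × 17 = 13.85
Base = 101 + 13.85 = 114.85
RR4 = 59 / 114.85 = 0.5137

51.4%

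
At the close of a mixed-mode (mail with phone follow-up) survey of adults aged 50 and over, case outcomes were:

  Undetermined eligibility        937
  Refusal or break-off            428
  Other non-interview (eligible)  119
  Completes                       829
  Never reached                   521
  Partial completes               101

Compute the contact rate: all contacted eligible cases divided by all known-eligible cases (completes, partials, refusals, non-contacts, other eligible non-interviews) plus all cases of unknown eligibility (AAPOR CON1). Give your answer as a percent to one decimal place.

50.3%

Top: 829 + 101 + 428 + 119 = 1477
Base: 829 + 101 + 428 + 521 + 119 + 937 = 2935
CON1 = 1477 / 2935 = 0.5032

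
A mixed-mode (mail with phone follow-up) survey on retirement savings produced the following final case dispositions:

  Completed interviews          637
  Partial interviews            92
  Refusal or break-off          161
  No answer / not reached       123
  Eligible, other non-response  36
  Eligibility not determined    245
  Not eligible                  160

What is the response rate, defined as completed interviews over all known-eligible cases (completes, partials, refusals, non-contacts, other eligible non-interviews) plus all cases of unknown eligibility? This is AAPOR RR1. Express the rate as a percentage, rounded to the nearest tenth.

Num = 637
Denom = 637 + 92 + 161 + 123 + 36 + 245 = 1294
RR1 = 637 / 1294 = 0.4923

49.2%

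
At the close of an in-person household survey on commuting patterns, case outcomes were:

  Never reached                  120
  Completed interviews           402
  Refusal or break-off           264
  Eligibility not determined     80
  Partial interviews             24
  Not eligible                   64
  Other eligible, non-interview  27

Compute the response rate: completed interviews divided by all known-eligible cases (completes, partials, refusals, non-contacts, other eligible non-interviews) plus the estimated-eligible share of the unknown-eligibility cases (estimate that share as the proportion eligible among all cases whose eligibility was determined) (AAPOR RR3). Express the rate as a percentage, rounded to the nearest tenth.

Numerator: 402
Determined eligible: 402 + 24 + 264 + 120 + 27 = 837
e = 837 / (837 + 64) = 837 / 901 = 0.9290
Eligible share of unknowns: 0.9290 × 80 = 74.32
Base: 837 + 74.32 = 911.32
RR3 = 402 / 911.32 = 0.4411

44.1%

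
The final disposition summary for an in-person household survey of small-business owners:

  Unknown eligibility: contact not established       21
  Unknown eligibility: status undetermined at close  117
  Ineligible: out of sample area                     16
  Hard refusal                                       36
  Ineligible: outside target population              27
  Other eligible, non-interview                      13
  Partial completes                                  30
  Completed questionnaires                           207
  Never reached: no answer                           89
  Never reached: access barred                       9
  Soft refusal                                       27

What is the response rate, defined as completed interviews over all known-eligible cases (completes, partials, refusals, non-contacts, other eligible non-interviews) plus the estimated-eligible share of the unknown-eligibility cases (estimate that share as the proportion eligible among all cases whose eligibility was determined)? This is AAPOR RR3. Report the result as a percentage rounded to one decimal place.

38.6%

Refusal or break-off = 36 + 27 = 63
No contact after all attempts = 89 + 9 = 98
Unknown eligibility = 21 + 117 = 138
Not eligible = 27 + 16 = 43
Top: 207
Determined eligible: 207 + 30 + 63 + 98 + 13 = 411
e = 411 / (411 + 43) = 411 / 454 = 0.9053
e × U: 0.9053 × 138 = 124.93
Denominator: 411 + 124.93 = 535.93
RR3 = 207 / 535.93 = 0.3862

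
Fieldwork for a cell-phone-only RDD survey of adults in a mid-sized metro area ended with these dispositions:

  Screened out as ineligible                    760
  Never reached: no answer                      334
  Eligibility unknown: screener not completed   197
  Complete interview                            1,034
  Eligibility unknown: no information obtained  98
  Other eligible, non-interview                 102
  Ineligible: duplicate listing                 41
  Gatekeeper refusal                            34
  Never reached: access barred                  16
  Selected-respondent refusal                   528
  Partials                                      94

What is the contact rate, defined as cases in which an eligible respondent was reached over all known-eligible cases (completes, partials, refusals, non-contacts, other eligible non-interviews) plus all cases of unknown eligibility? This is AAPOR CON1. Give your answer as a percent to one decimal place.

Refusals = 34 + 528 = 562
Never reached = 334 + 16 = 350
Undetermined eligibility = 197 + 98 = 295
Ineligible = 760 + 41 = 801
Top → 1034 + 94 + 562 + 102 = 1792
Base → 1034 + 94 + 562 + 350 + 102 + 295 = 2437
CON1 = 1792 / 2437 = 0.7353

73.5%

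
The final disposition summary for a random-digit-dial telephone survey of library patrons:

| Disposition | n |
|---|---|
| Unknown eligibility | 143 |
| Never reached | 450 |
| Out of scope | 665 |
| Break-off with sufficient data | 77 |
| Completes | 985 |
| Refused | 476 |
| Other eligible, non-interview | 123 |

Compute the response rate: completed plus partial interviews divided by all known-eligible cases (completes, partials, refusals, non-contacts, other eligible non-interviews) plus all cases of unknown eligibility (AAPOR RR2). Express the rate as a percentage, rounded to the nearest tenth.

Top = 985 + 77 = 1062
Denominator = 985 + 77 + 476 + 450 + 123 + 143 = 2254
RR2 = 1062 / 2254 = 0.4712

47.1%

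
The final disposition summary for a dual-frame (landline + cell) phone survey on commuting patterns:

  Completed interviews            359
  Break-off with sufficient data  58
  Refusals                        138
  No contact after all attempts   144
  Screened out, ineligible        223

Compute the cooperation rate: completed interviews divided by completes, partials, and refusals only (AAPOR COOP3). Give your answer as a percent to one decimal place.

Num → 359
Base → 359 + 58 + 138 = 555
COOP3 = 359 / 555 = 0.6468

64.7%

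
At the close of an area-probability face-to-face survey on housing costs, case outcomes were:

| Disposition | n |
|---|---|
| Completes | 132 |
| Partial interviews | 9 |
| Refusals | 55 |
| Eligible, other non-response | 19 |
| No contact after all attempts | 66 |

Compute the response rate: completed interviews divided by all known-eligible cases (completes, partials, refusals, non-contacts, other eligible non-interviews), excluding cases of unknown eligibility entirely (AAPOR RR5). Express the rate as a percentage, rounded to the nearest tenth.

Numerator = 132
Denominator = 132 + 9 + 55 + 66 + 19 = 281
RR5 = 132 / 281 = 0.4698

47.0%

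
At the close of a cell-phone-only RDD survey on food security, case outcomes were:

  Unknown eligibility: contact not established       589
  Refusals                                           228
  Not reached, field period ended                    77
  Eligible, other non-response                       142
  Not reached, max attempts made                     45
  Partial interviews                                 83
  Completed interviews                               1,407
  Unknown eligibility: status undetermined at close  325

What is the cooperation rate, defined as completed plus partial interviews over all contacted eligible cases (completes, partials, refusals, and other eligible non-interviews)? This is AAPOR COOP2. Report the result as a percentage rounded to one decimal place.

80.1%

Non-contacts = 77 + 45 = 122
Undetermined eligibility = 589 + 325 = 914
Top: 1407 + 83 = 1490
Denominator: 1407 + 83 + 228 + 142 = 1860
COOP2 = 1490 / 1860 = 0.8011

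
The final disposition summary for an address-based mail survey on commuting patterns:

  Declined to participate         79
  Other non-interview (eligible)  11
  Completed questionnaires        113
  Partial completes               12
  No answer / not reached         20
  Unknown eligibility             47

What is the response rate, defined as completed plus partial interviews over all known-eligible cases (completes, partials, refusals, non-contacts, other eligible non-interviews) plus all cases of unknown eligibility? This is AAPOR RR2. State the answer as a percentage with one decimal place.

Numerator = 113 + 12 = 125
Denom = 113 + 12 + 79 + 20 + 11 + 47 = 282
RR2 = 125 / 282 = 0.4433

44.3%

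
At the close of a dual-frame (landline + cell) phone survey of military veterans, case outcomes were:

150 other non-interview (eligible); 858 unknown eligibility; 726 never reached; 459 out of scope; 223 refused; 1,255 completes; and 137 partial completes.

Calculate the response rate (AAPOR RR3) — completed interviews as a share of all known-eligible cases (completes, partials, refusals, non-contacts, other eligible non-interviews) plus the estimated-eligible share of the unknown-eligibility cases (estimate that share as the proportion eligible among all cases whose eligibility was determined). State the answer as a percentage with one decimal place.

39.0%

Num → 1255
Eligible (known) → 1255 + 137 + 223 + 726 + 150 = 2491
e = 2491 / (2491 + 459) = 2491 / 2950 = 0.8444
Estimated eligible among unknowns → 0.8444 × 858 = 724.50
Denom → 2491 + 724.50 = 3215.50
RR3 = 1255 / 3215.50 = 0.3903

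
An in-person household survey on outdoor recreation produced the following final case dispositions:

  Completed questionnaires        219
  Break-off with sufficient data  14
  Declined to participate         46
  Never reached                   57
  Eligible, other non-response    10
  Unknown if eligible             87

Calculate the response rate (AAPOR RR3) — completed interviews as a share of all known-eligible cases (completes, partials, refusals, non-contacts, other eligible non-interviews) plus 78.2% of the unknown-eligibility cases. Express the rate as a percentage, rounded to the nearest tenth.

Numerator: 219
Eligible (known): 219 + 14 + 46 + 57 + 10 = 346
Eligible share of unknowns: 0.7820 × 87 = 68.03
Denom: 346 + 68.03 = 414.03
RR3 = 219 / 414.03 = 0.5289

52.9%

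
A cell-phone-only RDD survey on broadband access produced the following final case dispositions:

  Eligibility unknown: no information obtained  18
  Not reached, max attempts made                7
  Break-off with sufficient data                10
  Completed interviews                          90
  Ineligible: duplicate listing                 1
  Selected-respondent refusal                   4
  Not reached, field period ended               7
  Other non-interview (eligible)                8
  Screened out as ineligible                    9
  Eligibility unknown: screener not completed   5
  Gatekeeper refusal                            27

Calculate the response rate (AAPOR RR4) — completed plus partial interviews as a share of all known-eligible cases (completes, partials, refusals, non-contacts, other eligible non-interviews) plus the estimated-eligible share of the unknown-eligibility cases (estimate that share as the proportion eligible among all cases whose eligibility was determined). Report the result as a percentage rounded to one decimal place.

Declined to participate = 27 + 4 = 31
Never reached = 7 + 7 = 14
Eligibility not determined = 5 + 18 = 23
Ineligible = 9 + 1 = 10
Num: 90 + 10 = 100
Determined eligible: 90 + 10 + 31 + 14 + 8 = 153
e = 153 / (153 + 10) = 153 / 163 = 0.9387
Estimated eligible among unknowns: 0.9387 × 23 = 21.59
Denom: 153 + 21.59 = 174.59
RR4 = 100 / 174.59 = 0.5728

57.3%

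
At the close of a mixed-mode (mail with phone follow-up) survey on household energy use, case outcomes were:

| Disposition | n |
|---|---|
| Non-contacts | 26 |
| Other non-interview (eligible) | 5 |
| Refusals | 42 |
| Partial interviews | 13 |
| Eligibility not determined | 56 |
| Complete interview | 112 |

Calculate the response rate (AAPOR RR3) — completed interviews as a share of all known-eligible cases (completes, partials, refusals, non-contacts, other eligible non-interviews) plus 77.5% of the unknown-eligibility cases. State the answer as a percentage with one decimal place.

46.4%

Top → 112
Determined eligible → 112 + 13 + 42 + 26 + 5 = 198
Estimated eligible among unknowns → 0.7750 × 56 = 43.40
Denom → 198 + 43.40 = 241.40
RR3 = 112 / 241.40 = 0.4640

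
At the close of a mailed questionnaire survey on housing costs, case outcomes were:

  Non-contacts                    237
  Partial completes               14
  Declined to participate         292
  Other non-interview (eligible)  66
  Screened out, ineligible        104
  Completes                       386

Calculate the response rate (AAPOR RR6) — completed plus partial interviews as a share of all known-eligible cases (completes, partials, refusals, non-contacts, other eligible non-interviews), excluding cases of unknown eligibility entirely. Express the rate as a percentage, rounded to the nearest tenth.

40.2%

Top: 386 + 14 = 400
Denom: 386 + 14 + 292 + 237 + 66 = 995
RR6 = 400 / 995 = 0.4020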